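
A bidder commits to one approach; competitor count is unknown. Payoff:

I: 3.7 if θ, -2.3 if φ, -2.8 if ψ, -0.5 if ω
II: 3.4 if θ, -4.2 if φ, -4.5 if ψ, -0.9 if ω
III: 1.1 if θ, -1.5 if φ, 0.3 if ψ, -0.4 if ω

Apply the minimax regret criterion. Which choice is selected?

III

Column bests: θ=3.7, φ=-1.5, ψ=0.3, ω=-0.4.
I regrets: 0.0, 0.8, 3.1, 0.1 → max 3.1
II regrets: 0.3, 2.7, 4.8, 0.5 → max 4.8
III regrets: 2.6, 0.0, 0.0, 0.0 → max 2.6
Smallest max regret = 2.6 → III.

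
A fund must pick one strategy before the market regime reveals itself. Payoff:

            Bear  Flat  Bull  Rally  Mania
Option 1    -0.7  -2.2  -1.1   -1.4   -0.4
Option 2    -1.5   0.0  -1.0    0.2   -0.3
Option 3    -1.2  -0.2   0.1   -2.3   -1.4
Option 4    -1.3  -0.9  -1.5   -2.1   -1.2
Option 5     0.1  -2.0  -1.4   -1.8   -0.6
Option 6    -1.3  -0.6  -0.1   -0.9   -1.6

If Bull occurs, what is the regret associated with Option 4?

Best payoff under Bull is 0.1.
Regret = 0.1 − (-1.5) = 1.6.

1.6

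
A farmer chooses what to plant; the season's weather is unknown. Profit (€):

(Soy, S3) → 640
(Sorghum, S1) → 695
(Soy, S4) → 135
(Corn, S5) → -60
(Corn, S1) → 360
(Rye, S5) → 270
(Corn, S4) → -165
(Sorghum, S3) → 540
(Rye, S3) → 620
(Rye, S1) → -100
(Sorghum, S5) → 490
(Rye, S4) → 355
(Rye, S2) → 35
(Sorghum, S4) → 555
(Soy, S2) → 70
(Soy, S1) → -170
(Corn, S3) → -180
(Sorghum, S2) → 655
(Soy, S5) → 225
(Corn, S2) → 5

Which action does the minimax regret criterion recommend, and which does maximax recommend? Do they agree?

minimax regret → Sorghum; maximax → Sorghum (agree)

Column bests: S1=695, S2=655, S3=640, S4=555, S5=490.
Corn regrets: 335, 650, 820, 720, 550 → max 820
Soy regrets: 865, 585, 0, 420, 265 → max 865
Sorghum regrets: 0, 0, 100, 0, 0 → max 100
Rye regrets: 795, 620, 20, 200, 220 → max 795
Smallest max regret = 100 → Sorghum.
Row maxima: Corn=360, Soy=640, Sorghum=695, Rye=620
Best best-case = 695 → Sorghum.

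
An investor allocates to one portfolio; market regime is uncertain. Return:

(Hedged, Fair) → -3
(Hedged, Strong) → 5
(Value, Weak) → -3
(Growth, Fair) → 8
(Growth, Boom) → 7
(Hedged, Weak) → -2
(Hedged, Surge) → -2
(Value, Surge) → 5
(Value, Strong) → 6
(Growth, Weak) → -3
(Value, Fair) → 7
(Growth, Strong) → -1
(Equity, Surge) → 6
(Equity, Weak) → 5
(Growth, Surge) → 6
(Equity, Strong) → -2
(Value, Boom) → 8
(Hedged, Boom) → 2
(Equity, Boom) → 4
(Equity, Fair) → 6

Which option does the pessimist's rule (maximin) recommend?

Equity

Row minima: Value=-3, Growth=-3, Hedged=-3, Equity=-2
Best worst-case = -2 → Equity.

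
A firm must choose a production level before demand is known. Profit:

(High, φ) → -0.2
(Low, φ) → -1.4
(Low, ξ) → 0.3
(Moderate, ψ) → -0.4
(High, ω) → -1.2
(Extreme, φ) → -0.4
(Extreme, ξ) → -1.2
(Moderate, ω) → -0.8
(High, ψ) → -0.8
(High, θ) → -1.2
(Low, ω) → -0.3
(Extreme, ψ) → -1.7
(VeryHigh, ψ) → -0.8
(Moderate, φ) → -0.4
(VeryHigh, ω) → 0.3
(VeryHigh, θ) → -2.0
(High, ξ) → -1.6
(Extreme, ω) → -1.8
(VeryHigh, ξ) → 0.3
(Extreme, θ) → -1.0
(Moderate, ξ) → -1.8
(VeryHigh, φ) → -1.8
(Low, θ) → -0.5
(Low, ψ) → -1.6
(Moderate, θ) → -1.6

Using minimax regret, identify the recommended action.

Low

Column bests: θ=-0.5, φ=-0.2, ψ=-0.4, ω=0.3, ξ=0.3.
Low regrets: 0.0, 1.2, 1.2, 0.6, 0.0 → max 1.2
Moderate regrets: 1.1, 0.2, 0.0, 1.1, 2.1 → max 2.1
High regrets: 0.7, 0.0, 0.4, 1.5, 1.9 → max 1.9
VeryHigh regrets: 1.5, 1.6, 0.4, 0.0, 0.0 → max 1.6
Extreme regrets: 0.5, 0.2, 1.3, 2.1, 1.5 → max 2.1
Smallest max regret = 1.2 → Low.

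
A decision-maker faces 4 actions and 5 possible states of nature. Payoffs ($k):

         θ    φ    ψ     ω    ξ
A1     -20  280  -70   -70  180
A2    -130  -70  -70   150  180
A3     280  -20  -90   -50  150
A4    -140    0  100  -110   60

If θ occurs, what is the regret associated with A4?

Best payoff under θ is 280.
Regret = 280 − (-140) = 420.

420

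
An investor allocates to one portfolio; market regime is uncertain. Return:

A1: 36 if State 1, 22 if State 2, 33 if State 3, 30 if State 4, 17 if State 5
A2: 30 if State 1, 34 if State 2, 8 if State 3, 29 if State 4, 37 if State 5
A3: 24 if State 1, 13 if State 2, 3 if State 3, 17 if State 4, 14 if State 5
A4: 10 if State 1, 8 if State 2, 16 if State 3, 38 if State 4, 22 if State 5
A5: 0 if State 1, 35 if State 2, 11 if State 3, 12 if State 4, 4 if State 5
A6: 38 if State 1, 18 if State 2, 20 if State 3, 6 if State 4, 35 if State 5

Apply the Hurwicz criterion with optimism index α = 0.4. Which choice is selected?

A1

A1: 0.4·36 + 0.6·17 = 24.6
A2: 0.4·37 + 0.6·8 = 19.6
A3: 0.4·24 + 0.6·3 = 11.4
A4: 0.4·38 + 0.6·8 = 20
A5: 0.4·35 + 0.6·0 = 14
A6: 0.4·38 + 0.6·6 = 18.8
Highest Hurwicz score = 24.6 → A1.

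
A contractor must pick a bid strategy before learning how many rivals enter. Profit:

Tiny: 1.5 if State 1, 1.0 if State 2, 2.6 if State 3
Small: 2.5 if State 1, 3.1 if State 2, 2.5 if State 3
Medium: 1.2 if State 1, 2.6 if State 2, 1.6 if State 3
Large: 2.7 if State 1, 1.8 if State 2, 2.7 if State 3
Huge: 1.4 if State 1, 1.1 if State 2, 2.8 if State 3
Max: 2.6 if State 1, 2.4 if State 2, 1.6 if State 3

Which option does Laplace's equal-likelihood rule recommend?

Small

Row averages: Tiny=1.7, Small=2.7, Medium=1.8, Large=2.4, Huge=53/30, Max=2.2
Highest average = 2.7 → Small.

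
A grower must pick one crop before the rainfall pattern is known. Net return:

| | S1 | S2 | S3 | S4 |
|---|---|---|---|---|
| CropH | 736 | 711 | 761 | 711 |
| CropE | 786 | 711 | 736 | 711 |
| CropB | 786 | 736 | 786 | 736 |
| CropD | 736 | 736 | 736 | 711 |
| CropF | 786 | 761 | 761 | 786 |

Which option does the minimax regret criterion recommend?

CropF

Column bests: S1=786, S2=761, S3=786, S4=786.
CropH regrets: 50, 50, 25, 75 → max 75
CropE regrets: 0, 50, 50, 75 → max 75
CropB regrets: 0, 25, 0, 50 → max 50
CropD regrets: 50, 25, 50, 75 → max 75
CropF regrets: 0, 0, 25, 0 → max 25
Smallest max regret = 25 → CropF.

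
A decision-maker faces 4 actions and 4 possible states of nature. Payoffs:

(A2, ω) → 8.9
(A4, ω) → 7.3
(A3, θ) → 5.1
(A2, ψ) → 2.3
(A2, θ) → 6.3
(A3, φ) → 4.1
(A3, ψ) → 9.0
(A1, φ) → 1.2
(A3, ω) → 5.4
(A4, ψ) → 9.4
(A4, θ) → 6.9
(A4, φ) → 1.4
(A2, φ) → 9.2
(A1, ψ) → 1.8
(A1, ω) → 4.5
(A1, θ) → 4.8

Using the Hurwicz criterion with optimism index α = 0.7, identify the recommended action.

A3

A1: 0.7·4.8 + 0.3·1.2 = 3.72
A2: 0.7·9.2 + 0.3·2.3 = 7.13
A3: 0.7·9.0 + 0.3·4.1 = 7.53
A4: 0.7·9.4 + 0.3·1.4 = 7
Highest Hurwicz score = 7.53 → A3.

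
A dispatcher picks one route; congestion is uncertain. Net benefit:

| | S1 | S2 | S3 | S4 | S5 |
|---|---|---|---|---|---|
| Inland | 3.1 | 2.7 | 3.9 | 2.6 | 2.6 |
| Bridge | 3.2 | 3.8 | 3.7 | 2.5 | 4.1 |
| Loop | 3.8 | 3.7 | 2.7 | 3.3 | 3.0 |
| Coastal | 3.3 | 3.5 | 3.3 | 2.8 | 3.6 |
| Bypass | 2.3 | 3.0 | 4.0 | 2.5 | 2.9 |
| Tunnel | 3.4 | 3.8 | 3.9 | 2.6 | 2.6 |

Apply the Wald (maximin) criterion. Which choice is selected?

Coastal

Row minima: Inland=2.6, Bridge=2.5, Loop=2.7, Coastal=2.8, Bypass=2.3, Tunnel=2.6
Best worst-case = 2.8 → Coastal.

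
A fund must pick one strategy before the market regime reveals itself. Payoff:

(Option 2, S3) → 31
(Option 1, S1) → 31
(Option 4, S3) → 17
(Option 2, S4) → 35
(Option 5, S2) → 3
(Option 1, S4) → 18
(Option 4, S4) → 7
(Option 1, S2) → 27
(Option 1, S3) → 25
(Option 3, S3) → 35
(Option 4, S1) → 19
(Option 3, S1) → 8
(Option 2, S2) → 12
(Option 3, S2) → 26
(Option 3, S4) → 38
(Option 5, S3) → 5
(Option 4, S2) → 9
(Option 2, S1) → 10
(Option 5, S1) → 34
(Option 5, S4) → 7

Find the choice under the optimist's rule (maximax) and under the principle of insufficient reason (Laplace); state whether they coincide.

Row maxima: Option 1=31, Option 2=35, Option 3=38, Option 4=19, Option 5=34
Best best-case = 38 → Option 3.
Row averages: Option 1=25.25, Option 2=22, Option 3=26.75, Option 4=13, Option 5=12.25
Highest average = 26.75 → Option 3.

maximax → Option 3; laplace → Option 3 (agree)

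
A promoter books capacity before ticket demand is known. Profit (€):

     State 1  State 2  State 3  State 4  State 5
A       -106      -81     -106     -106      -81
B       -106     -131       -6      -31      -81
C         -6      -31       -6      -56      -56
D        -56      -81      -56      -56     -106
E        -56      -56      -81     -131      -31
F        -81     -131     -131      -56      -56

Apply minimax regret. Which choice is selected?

C

Column bests: State 1=-6, State 2=-31, State 3=-6, State 4=-31, State 5=-31.
A regrets: 100, 50, 100, 75, 50 → max 100
B regrets: 100, 100, 0, 0, 50 → max 100
C regrets: 0, 0, 0, 25, 25 → max 25
D regrets: 50, 50, 50, 25, 75 → max 75
E regrets: 50, 25, 75, 100, 0 → max 100
F regrets: 75, 100, 125, 25, 25 → max 125
Smallest max regret = 25 → C.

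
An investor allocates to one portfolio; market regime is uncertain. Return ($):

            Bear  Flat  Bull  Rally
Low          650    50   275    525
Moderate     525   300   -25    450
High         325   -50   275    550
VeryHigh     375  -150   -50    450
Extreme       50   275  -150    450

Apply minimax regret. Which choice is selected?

Column bests: Bear=650, Flat=300, Bull=275, Rally=550.
Low regrets: 0, 250, 0, 25 → max 250
Moderate regrets: 125, 0, 300, 100 → max 300
High regrets: 325, 350, 0, 0 → max 350
VeryHigh regrets: 275, 450, 325, 100 → max 450
Extreme regrets: 600, 25, 425, 100 → max 600
Smallest max regret = 250 → Low.

Low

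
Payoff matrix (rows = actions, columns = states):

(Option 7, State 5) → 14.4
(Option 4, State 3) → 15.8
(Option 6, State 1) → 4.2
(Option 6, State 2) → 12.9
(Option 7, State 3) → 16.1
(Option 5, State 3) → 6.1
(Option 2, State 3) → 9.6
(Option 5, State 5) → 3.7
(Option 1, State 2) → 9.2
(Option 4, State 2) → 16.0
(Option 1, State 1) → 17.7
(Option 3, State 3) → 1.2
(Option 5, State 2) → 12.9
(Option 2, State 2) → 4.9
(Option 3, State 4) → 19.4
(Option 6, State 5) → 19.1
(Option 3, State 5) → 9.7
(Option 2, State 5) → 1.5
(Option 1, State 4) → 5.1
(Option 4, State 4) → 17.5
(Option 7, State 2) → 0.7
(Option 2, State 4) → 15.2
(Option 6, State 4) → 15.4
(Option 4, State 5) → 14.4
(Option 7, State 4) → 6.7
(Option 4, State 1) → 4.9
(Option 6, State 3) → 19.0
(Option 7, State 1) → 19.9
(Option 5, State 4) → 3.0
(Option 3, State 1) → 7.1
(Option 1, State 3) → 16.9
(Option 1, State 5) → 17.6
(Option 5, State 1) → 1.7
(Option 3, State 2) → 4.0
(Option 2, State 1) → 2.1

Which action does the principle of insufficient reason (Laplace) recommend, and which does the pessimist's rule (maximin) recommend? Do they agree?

Row averages: Option 1=13.3, Option 2=6.66, Option 3=8.28, Option 4=13.72, Option 5=5.48, Option 6=14.12, Option 7=11.56
Highest average = 14.12 → Option 6.
Row minima: Option 1=5.1, Option 2=1.5, Option 3=1.2, Option 4=4.9, Option 5=1.7, Option 6=4.2, Option 7=0.7
Best worst-case = 5.1 → Option 1.

laplace → Option 6; maximin → Option 1 (disagree)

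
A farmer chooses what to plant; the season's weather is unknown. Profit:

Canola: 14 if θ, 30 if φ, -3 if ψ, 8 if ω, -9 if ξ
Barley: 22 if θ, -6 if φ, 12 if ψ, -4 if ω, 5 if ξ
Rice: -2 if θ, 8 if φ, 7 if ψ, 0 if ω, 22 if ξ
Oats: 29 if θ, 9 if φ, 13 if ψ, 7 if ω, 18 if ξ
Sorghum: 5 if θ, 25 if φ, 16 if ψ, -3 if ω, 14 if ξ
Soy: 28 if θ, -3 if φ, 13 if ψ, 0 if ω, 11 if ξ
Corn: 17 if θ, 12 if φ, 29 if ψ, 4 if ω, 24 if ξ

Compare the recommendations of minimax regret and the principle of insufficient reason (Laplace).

minimax regret → Corn; laplace → Corn (agree)

Column bests: θ=29, φ=30, ψ=29, ω=8, ξ=24.
Canola regrets: 15, 0, 32, 0, 33 → max 33
Barley regrets: 7, 36, 17, 12, 19 → max 36
Rice regrets: 31, 22, 22, 8, 2 → max 31
Oats regrets: 0, 21, 16, 1, 6 → max 21
Sorghum regrets: 24, 5, 13, 11, 10 → max 24
Soy regrets: 1, 33, 16, 8, 13 → max 33
Corn regrets: 12, 18, 0, 4, 0 → max 18
Smallest max regret = 18 → Corn.
Row averages: Canola=8, Barley=5.8, Rice=7, Oats=15.2, Sorghum=11.4, Soy=9.8, Corn=17.2
Highest average = 17.2 → Corn.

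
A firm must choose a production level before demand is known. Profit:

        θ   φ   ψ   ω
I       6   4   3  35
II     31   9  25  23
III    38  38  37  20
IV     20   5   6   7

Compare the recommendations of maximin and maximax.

maximin → III; maximax → III (agree)

Row minima: I=3, II=9, III=20, IV=5
Best worst-case = 20 → III.
Row maxima: I=35, II=31, III=38, IV=20
Best best-case = 38 → III.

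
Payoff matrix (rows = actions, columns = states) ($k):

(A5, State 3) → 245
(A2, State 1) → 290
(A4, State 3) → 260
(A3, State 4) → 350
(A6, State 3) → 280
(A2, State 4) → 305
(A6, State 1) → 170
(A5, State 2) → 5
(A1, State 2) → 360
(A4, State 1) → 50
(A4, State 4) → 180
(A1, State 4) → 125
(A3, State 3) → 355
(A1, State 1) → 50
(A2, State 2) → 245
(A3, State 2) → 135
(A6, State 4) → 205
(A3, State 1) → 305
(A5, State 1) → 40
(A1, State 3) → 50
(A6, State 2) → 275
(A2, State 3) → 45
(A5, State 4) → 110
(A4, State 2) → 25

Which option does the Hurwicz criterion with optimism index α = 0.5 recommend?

A1: 0.5·360 + 0.5·50 = 205
A2: 0.5·305 + 0.5·45 = 175
A3: 0.5·355 + 0.5·135 = 245
A4: 0.5·260 + 0.5·25 = 142.5
A5: 0.5·245 + 0.5·5 = 125
A6: 0.5·280 + 0.5·170 = 225
Highest Hurwicz score = 245 → A3.

A3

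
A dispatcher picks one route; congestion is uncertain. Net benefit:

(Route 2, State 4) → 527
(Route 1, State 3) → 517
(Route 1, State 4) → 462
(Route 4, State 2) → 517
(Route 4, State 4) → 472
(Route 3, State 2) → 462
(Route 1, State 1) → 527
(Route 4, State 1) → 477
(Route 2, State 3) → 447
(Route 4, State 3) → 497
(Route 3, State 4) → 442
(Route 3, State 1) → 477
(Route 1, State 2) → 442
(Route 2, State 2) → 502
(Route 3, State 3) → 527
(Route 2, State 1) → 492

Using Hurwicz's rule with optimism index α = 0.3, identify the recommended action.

Route 4

Route 1: 0.3·527 + 0.7·442 = 467.5
Route 2: 0.3·527 + 0.7·447 = 471
Route 3: 0.3·527 + 0.7·442 = 467.5
Route 4: 0.3·517 + 0.7·472 = 485.5
Highest Hurwicz score = 485.5 → Route 4.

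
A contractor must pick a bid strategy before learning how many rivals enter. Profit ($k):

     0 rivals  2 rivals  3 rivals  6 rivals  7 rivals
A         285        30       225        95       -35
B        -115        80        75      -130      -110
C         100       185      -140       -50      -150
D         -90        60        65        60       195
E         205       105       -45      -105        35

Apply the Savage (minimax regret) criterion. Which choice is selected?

A

Column bests: 0 rivals=285, 2 rivals=185, 3 rivals=225, 6 rivals=95, 7 rivals=195.
A regrets: 0, 155, 0, 0, 230 → max 230
B regrets: 400, 105, 150, 225, 305 → max 400
C regrets: 185, 0, 365, 145, 345 → max 365
D regrets: 375, 125, 160, 35, 0 → max 375
E regrets: 80, 80, 270, 200, 160 → max 270
Smallest max regret = 230 → A.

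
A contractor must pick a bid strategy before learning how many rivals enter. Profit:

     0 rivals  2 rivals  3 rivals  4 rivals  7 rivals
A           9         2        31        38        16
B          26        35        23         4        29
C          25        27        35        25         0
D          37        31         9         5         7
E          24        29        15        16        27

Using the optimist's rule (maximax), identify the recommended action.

Row maxima: A=38, B=35, C=35, D=37, E=29
Best best-case = 38 → A.

A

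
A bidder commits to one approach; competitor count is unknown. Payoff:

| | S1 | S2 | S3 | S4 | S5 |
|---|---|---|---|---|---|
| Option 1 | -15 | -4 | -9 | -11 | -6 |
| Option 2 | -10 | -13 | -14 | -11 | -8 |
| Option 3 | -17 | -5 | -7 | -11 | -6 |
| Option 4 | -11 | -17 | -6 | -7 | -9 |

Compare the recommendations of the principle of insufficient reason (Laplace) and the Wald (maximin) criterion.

Row averages: Option 1=-9, Option 2=-11.2, Option 3=-9.2, Option 4=-10
Highest average = -9 → Option 1.
Row minima: Option 1=-15, Option 2=-14, Option 3=-17, Option 4=-17
Best worst-case = -14 → Option 2.

laplace → Option 1; maximin → Option 2 (disagree)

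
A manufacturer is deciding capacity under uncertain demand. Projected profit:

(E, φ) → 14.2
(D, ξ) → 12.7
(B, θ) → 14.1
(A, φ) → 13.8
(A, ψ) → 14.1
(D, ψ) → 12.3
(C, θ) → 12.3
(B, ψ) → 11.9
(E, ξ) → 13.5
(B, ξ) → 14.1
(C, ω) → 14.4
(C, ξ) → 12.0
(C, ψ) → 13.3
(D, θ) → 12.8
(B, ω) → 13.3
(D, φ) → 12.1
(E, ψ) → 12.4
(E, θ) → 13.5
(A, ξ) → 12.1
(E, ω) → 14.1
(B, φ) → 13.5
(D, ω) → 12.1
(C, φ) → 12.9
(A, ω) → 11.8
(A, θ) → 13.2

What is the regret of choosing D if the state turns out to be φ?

2.1

Best payoff under φ is 14.2.
Regret = 14.2 − 12.1 = 2.1.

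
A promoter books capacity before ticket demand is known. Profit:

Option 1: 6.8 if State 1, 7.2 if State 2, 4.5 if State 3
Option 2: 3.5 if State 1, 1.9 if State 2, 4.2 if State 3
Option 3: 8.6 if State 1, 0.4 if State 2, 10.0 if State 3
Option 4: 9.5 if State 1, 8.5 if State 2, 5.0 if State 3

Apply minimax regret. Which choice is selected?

Option 4

Column bests: State 1=9.5, State 2=8.5, State 3=10.0.
Option 1 regrets: 2.7, 1.3, 5.5 → max 5.5
Option 2 regrets: 6.0, 6.6, 5.8 → max 6.6
Option 3 regrets: 0.9, 8.1, 0.0 → max 8.1
Option 4 regrets: 0.0, 0.0, 5.0 → max 5.0
Smallest max regret = 5.0 → Option 4.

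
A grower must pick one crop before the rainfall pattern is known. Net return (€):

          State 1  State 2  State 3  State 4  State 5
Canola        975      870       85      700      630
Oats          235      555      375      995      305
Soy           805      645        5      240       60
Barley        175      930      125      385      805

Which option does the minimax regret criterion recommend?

Canola

Column bests: State 1=975, State 2=930, State 3=375, State 4=995, State 5=805.
Canola regrets: 0, 60, 290, 295, 175 → max 295
Oats regrets: 740, 375, 0, 0, 500 → max 740
Soy regrets: 170, 285, 370, 755, 745 → max 755
Barley regrets: 800, 0, 250, 610, 0 → max 800
Smallest max regret = 295 → Canola.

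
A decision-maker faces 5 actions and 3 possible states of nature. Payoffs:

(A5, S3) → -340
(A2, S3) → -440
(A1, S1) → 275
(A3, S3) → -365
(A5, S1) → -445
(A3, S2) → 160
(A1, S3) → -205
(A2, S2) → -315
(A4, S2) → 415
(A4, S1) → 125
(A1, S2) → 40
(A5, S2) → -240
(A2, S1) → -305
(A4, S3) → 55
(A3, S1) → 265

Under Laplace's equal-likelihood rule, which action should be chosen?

A4

Row averages: A1=110/3, A2=-1060/3, A3=20, A4=595/3, A5=-1025/3
Highest average = 595/3 → A4.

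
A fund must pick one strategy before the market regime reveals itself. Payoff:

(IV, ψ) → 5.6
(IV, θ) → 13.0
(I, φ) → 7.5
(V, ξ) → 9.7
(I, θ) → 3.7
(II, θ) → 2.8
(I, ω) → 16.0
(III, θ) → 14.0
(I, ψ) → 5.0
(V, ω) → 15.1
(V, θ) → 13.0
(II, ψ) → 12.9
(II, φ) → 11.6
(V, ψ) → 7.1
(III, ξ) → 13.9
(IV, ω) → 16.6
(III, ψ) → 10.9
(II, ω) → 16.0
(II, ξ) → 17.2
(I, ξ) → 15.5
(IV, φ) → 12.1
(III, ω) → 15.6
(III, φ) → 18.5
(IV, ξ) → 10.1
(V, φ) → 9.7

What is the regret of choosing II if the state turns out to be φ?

6.9

Best payoff under φ is 18.5.
Regret = 18.5 − 11.6 = 6.9.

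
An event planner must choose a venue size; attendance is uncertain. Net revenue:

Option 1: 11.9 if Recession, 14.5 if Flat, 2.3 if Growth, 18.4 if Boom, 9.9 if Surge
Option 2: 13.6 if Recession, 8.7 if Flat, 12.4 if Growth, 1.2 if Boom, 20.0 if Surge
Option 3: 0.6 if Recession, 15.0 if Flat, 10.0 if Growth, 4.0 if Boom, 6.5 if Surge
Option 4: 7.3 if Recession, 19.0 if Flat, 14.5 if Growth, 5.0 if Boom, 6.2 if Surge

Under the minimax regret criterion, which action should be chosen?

Option 1

Column bests: Recession=13.6, Flat=19.0, Growth=14.5, Boom=18.4, Surge=20.0.
Option 1 regrets: 1.7, 4.5, 12.2, 0.0, 10.1 → max 12.2
Option 2 regrets: 0.0, 10.3, 2.1, 17.2, 0.0 → max 17.2
Option 3 regrets: 13.0, 4.0, 4.5, 14.4, 13.5 → max 14.4
Option 4 regrets: 6.3, 0.0, 0.0, 13.4, 13.8 → max 13.8
Smallest max regret = 12.2 → Option 1.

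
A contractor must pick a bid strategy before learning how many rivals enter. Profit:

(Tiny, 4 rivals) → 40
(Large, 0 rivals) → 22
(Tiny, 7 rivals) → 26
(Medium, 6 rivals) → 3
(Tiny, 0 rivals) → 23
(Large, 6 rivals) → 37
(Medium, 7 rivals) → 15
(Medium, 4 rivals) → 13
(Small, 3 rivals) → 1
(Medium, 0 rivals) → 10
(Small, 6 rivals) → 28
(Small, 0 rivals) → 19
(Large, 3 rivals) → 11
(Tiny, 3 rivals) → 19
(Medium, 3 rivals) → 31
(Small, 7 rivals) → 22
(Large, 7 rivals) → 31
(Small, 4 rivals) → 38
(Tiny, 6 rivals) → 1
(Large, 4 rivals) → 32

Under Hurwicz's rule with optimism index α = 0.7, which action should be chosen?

Large

Tiny: 0.7·40 + 0.3·1 = 28.3
Small: 0.7·38 + 0.3·1 = 26.9
Medium: 0.7·31 + 0.3·3 = 22.6
Large: 0.7·37 + 0.3·11 = 29.2
Highest Hurwicz score = 29.2 → Large.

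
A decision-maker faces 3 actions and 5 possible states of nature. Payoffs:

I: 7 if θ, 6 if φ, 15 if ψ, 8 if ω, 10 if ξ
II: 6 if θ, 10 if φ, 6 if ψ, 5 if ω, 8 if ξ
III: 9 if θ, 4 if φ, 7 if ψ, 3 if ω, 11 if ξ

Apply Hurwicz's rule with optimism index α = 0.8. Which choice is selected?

I

I: 0.8·15 + 0.2·6 = 13.2
II: 0.8·10 + 0.2·5 = 9
III: 0.8·11 + 0.2·3 = 9.4
Highest Hurwicz score = 13.2 → I.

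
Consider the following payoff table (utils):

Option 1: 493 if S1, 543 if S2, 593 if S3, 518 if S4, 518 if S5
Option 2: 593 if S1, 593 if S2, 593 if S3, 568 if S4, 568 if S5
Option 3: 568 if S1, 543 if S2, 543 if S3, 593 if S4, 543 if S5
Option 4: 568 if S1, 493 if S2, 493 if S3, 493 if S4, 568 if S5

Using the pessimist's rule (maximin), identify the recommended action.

Row minima: Option 1=493, Option 2=568, Option 3=543, Option 4=493
Best worst-case = 568 → Option 2.

Option 2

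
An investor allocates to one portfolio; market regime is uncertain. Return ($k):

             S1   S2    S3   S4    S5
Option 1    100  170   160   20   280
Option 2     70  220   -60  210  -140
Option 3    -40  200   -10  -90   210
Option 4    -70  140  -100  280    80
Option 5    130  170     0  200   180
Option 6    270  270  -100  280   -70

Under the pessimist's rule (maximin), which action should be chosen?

Row minima: Option 1=20, Option 2=-140, Option 3=-90, Option 4=-100, Option 5=0, Option 6=-100
Best worst-case = 20 → Option 1.

Option 1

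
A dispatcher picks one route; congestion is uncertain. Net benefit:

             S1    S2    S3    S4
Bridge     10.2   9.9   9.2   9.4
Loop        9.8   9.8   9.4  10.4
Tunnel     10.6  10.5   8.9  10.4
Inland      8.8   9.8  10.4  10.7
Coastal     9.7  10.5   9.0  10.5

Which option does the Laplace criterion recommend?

Tunnel

Row averages: Bridge=9.675, Loop=9.85, Tunnel=10.1, Inland=9.925, Coastal=9.925
Highest average = 10.1 → Tunnel.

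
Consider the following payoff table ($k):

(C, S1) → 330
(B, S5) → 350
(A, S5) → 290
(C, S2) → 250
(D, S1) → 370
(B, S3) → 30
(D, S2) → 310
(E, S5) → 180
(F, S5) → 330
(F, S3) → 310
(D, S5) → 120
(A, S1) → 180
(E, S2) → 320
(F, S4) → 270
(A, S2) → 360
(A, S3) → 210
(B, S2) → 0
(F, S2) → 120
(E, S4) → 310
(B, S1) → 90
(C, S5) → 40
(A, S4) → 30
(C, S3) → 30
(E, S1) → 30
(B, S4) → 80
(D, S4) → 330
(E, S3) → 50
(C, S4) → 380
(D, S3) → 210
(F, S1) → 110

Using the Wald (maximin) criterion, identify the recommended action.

Row minima: A=30, B=0, C=30, D=120, E=30, F=110
Best worst-case = 120 → D.

D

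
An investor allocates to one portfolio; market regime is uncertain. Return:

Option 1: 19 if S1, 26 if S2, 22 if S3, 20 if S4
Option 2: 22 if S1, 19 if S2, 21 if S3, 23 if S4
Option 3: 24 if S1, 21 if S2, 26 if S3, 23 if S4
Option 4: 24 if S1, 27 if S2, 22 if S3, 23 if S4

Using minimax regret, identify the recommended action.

Option 4

Column bests: S1=24, S2=27, S3=26, S4=23.
Option 1 regrets: 5, 1, 4, 3 → max 5
Option 2 regrets: 2, 8, 5, 0 → max 8
Option 3 regrets: 0, 6, 0, 0 → max 6
Option 4 regrets: 0, 0, 4, 0 → max 4
Smallest max regret = 4 → Option 4.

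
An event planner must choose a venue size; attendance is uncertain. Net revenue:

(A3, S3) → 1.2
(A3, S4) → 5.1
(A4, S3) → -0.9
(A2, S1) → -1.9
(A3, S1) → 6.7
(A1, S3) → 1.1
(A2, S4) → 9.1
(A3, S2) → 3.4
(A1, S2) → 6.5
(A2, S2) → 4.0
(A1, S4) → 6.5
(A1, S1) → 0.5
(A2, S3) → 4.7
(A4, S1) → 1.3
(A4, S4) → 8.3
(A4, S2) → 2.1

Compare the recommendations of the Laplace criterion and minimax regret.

Row averages: A1=3.65, A2=3.975, A3=4.1, A4=2.7
Highest average = 4.1 → A3.
Column bests: S1=6.7, S2=6.5, S3=4.7, S4=9.1.
A1 regrets: 6.2, 0.0, 3.6, 2.6 → max 6.2
A2 regrets: 8.6, 2.5, 0.0, 0.0 → max 8.6
A3 regrets: 0.0, 3.1, 3.5, 4.0 → max 4.0
A4 regrets: 5.4, 4.4, 5.6, 0.8 → max 5.6
Smallest max regret = 4.0 → A3.

laplace → A3; minimax regret → A3 (agree)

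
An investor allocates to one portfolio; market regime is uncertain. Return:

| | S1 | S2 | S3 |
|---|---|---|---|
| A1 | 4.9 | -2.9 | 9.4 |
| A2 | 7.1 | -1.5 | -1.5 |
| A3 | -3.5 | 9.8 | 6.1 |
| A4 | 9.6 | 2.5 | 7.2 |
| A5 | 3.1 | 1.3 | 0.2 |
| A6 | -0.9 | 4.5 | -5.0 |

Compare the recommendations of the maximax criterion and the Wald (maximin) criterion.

maximax → A3; maximin → A4 (disagree)

Row maxima: A1=9.4, A2=7.1, A3=9.8, A4=9.6, A5=3.1, A6=4.5
Best best-case = 9.8 → A3.
Row minima: A1=-2.9, A2=-1.5, A3=-3.5, A4=2.5, A5=0.2, A6=-5.0
Best worst-case = 2.5 → A4.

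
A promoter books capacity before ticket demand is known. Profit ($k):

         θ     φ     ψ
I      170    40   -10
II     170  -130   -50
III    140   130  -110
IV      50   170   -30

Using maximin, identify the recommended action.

I

Row minima: I=-10, II=-130, III=-110, IV=-30
Best worst-case = -10 → I.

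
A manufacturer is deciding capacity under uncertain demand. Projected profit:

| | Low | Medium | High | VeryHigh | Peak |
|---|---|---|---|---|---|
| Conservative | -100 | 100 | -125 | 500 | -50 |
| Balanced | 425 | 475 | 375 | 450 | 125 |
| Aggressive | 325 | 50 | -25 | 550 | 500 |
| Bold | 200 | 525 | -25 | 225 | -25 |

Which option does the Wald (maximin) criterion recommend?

Balanced

Row minima: Conservative=-125, Balanced=125, Aggressive=-25, Bold=-25
Best worst-case = 125 → Balanced.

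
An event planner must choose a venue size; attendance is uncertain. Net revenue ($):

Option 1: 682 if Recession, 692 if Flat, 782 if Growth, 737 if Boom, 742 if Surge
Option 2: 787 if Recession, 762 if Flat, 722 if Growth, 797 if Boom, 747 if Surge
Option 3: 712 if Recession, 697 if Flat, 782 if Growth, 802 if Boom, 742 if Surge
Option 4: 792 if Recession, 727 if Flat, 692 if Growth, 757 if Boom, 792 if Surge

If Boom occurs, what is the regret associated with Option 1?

65

Best payoff under Boom is 802.
Regret = 802 − 737 = 65.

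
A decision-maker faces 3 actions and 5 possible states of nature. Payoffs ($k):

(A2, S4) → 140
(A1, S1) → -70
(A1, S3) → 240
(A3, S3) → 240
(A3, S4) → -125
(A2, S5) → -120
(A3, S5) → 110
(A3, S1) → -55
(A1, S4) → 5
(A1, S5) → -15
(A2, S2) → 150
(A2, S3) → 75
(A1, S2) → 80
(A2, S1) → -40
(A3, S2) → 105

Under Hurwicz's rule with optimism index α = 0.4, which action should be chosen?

A1

A1: 0.4·240 + 0.6·(-70) = 54
A2: 0.4·150 + 0.6·(-120) = -12
A3: 0.4·240 + 0.6·(-125) = 21
Highest Hurwicz score = 54 → A1.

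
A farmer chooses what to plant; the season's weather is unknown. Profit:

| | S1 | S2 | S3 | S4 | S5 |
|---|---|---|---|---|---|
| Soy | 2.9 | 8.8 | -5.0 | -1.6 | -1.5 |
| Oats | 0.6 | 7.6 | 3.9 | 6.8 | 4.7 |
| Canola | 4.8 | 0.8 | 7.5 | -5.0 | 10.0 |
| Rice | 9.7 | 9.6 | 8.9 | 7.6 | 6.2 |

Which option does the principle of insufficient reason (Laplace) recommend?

Rice

Row averages: Soy=0.72, Oats=4.72, Canola=3.62, Rice=8.4
Highest average = 8.4 → Rice.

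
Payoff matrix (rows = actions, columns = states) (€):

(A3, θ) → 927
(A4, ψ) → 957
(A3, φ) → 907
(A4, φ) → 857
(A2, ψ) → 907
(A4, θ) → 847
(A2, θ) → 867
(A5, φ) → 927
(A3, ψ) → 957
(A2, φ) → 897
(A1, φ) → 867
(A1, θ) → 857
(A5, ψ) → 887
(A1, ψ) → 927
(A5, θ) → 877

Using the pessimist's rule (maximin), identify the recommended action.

Row minima: A1=857, A2=867, A3=907, A4=847, A5=877
Best worst-case = 907 → A3.

A3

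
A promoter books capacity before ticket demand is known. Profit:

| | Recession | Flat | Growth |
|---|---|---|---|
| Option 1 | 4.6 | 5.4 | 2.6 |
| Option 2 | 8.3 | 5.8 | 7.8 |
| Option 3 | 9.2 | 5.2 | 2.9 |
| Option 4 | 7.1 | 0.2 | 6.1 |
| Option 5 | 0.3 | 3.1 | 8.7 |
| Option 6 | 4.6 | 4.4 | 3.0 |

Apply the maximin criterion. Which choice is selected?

Row minima: Option 1=2.6, Option 2=5.8, Option 3=2.9, Option 4=0.2, Option 5=0.3, Option 6=3.0
Best worst-case = 5.8 → Option 2.

Option 2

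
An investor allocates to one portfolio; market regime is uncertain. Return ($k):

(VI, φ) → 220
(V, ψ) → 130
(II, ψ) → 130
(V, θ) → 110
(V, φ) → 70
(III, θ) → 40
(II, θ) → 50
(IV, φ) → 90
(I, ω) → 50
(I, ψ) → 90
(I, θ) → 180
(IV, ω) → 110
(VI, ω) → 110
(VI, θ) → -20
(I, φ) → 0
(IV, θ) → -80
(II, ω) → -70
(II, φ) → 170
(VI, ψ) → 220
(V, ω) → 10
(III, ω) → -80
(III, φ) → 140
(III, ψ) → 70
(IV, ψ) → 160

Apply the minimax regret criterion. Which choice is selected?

V

Column bests: θ=180, φ=220, ψ=220, ω=110.
I regrets: 0, 220, 130, 60 → max 220
II regrets: 130, 50, 90, 180 → max 180
III regrets: 140, 80, 150, 190 → max 190
IV regrets: 260, 130, 60, 0 → max 260
V regrets: 70, 150, 90, 100 → max 150
VI regrets: 200, 0, 0, 0 → max 200
Smallest max regret = 150 → V.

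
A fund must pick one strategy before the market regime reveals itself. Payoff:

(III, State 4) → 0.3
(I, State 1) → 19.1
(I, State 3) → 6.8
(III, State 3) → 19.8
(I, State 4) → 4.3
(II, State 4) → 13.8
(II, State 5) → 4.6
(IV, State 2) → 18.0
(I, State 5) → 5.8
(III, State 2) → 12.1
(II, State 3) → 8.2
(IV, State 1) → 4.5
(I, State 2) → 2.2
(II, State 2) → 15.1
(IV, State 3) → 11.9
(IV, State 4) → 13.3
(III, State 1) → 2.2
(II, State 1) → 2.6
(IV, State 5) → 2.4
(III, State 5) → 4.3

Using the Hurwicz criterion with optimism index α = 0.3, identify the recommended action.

I: 0.3·19.1 + 0.7·2.2 = 7.27
II: 0.3·15.1 + 0.7·2.6 = 6.35
III: 0.3·19.8 + 0.7·0.3 = 6.15
IV: 0.3·18.0 + 0.7·2.4 = 7.08
Highest Hurwicz score = 7.27 → I.

I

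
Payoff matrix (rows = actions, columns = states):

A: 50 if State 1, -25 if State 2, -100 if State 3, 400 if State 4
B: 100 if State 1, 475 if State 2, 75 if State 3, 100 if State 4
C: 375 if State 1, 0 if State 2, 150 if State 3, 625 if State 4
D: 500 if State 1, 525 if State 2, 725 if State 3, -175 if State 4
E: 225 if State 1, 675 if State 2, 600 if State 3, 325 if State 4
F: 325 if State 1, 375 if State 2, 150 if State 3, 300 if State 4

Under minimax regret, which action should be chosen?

Column bests: State 1=500, State 2=675, State 3=725, State 4=625.
A regrets: 450, 700, 825, 225 → max 825
B regrets: 400, 200, 650, 525 → max 650
C regrets: 125, 675, 575, 0 → max 675
D regrets: 0, 150, 0, 800 → max 800
E regrets: 275, 0, 125, 300 → max 300
F regrets: 175, 300, 575, 325 → max 575
Smallest max regret = 300 → E.

E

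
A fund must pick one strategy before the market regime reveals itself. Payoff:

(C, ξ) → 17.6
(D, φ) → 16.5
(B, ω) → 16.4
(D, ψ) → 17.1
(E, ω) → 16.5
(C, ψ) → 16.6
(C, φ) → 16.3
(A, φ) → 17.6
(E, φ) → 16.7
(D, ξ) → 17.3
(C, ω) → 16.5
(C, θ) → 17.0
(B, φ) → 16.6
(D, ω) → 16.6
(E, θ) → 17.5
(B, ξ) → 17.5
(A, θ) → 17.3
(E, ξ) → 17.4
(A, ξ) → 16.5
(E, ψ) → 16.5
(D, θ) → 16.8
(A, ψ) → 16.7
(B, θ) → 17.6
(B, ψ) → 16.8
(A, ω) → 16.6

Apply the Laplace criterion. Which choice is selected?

Row averages: A=16.94, B=16.98, C=16.8, D=16.86, E=16.92
Highest average = 16.98 → B.

B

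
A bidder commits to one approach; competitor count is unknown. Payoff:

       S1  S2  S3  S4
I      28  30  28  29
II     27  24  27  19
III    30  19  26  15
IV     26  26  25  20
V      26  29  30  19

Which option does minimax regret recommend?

Column bests: S1=30, S2=30, S3=30, S4=29.
I regrets: 2, 0, 2, 0 → max 2
II regrets: 3, 6, 3, 10 → max 10
III regrets: 0, 11, 4, 14 → max 14
IV regrets: 4, 4, 5, 9 → max 9
V regrets: 4, 1, 0, 10 → max 10
Smallest max regret = 2 → I.

I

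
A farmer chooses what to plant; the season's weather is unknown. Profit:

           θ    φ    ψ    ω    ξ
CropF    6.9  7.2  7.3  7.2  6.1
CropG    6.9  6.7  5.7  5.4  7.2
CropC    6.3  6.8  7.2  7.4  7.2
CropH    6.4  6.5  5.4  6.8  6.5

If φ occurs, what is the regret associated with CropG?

Best payoff under φ is 7.2.
Regret = 7.2 − 6.7 = 0.5.

0.5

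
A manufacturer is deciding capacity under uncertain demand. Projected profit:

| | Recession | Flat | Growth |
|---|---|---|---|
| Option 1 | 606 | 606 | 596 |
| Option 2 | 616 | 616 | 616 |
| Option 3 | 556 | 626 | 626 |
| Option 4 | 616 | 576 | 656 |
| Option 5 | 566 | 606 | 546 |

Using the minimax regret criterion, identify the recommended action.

Option 2

Column bests: Recession=616, Flat=626, Growth=656.
Option 1 regrets: 10, 20, 60 → max 60
Option 2 regrets: 0, 10, 40 → max 40
Option 3 regrets: 60, 0, 30 → max 60
Option 4 regrets: 0, 50, 0 → max 50
Option 5 regrets: 50, 20, 110 → max 110
Smallest max regret = 40 → Option 2.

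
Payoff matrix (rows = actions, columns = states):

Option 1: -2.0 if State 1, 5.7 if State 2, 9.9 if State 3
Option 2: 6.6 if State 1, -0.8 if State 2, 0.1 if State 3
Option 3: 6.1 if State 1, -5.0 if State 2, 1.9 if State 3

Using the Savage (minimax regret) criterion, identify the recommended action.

Column bests: State 1=6.6, State 2=5.7, State 3=9.9.
Option 1 regrets: 8.6, 0.0, 0.0 → max 8.6
Option 2 regrets: 0.0, 6.5, 9.8 → max 9.8
Option 3 regrets: 0.5, 10.7, 8.0 → max 10.7
Smallest max regret = 8.6 → Option 1.

Option 1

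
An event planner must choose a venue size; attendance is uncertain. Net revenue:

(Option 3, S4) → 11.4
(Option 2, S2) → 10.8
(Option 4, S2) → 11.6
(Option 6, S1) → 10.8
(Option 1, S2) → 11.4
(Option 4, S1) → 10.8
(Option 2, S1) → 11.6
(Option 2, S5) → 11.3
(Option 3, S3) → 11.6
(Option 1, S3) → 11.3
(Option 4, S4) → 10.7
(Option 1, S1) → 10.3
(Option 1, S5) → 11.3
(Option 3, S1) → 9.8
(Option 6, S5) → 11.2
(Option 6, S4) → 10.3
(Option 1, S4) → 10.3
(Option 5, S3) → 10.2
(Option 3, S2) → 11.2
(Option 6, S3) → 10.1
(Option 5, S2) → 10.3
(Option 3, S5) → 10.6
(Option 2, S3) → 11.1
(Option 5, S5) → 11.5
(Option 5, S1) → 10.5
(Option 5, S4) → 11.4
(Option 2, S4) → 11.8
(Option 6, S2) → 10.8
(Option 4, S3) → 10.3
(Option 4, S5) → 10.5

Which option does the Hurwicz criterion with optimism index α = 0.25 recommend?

Option 1: 0.25·11.4 + 0.75·10.3 = 10.575
Option 2: 0.25·11.8 + 0.75·10.8 = 11.05
Option 3: 0.25·11.6 + 0.75·9.8 = 10.25
Option 4: 0.25·11.6 + 0.75·10.3 = 10.625
Option 5: 0.25·11.5 + 0.75·10.2 = 10.525
Option 6: 0.25·11.2 + 0.75·10.1 = 10.375
Highest Hurwicz score = 11.05 → Option 2.

Option 2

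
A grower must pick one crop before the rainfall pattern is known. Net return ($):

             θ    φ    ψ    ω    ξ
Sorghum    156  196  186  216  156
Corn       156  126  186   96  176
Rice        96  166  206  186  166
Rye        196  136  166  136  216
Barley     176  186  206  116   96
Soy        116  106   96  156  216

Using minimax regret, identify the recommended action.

Column bests: θ=196, φ=196, ψ=206, ω=216, ξ=216.
Sorghum regrets: 40, 0, 20, 0, 60 → max 60
Corn regrets: 40, 70, 20, 120, 40 → max 120
Rice regrets: 100, 30, 0, 30, 50 → max 100
Rye regrets: 0, 60, 40, 80, 0 → max 80
Barley regrets: 20, 10, 0, 100, 120 → max 120
Soy regrets: 80, 90, 110, 60, 0 → max 110
Smallest max regret = 60 → Sorghum.

Sorghum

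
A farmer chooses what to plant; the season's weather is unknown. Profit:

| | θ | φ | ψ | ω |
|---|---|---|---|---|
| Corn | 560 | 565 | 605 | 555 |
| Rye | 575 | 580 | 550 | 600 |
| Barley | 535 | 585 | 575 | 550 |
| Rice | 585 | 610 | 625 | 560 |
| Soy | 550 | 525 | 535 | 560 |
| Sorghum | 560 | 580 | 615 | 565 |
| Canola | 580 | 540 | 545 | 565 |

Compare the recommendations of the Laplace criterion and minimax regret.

Row averages: Corn=571.25, Rye=576.25, Barley=561.25, Rice=595, Soy=542.5, Sorghum=580, Canola=557.5
Highest average = 595 → Rice.
Column bests: θ=585, φ=610, ψ=625, ω=600.
Corn regrets: 25, 45, 20, 45 → max 45
Rye regrets: 10, 30, 75, 0 → max 75
Barley regrets: 50, 25, 50, 50 → max 50
Rice regrets: 0, 0, 0, 40 → max 40
Soy regrets: 35, 85, 90, 40 → max 90
Sorghum regrets: 25, 30, 10, 35 → max 35
Canola regrets: 5, 70, 80, 35 → max 80
Smallest max regret = 35 → Sorghum.

laplace → Rice; minimax regret → Sorghum (disagree)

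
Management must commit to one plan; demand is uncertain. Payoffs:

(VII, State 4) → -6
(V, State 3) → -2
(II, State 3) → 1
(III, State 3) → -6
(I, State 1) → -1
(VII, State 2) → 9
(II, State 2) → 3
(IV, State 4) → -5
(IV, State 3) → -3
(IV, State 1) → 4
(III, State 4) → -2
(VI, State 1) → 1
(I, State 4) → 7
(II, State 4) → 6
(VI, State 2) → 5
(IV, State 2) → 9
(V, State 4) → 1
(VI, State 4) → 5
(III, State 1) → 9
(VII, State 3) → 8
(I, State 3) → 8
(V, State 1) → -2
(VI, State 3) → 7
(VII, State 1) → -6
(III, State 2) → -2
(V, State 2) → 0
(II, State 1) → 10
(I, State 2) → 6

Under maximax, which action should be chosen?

II

Row maxima: I=8, II=10, III=9, IV=9, V=1, VI=7, VII=9
Best best-case = 10 → II.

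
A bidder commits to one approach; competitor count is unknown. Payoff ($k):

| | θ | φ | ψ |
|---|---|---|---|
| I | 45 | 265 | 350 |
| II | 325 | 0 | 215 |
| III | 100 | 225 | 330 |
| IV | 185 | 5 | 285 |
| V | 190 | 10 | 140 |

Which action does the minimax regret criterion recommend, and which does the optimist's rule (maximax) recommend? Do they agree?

minimax regret → III; maximax → I (disagree)

Column bests: θ=325, φ=265, ψ=350.
I regrets: 280, 0, 0 → max 280
II regrets: 0, 265, 135 → max 265
III regrets: 225, 40, 20 → max 225
IV regrets: 140, 260, 65 → max 260
V regrets: 135, 255, 210 → max 255
Smallest max regret = 225 → III.
Row maxima: I=350, II=325, III=330, IV=285, V=190
Best best-case = 350 → I.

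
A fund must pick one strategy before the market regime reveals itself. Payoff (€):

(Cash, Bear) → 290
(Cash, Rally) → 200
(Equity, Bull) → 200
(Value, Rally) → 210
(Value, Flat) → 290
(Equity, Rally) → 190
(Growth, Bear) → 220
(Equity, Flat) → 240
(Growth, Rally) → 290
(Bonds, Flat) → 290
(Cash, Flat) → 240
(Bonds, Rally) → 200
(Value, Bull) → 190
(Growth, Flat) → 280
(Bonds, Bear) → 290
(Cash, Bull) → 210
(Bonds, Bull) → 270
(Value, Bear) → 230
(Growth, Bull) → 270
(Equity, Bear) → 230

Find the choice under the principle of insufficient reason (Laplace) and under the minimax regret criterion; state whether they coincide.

laplace → Growth; minimax regret → Growth (agree)

Row averages: Value=230, Growth=265, Cash=235, Bonds=262.5, Equity=215
Highest average = 265 → Growth.
Column bests: Bear=290, Flat=290, Bull=270, Rally=290.
Value regrets: 60, 0, 80, 80 → max 80
Growth regrets: 70, 10, 0, 0 → max 70
Cash regrets: 0, 50, 60, 90 → max 90
Bonds regrets: 0, 0, 0, 90 → max 90
Equity regrets: 60, 50, 70, 100 → max 100
Smallest max regret = 70 → Growth.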